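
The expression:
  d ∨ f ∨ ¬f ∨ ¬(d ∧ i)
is always true.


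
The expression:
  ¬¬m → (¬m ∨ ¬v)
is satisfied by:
  {m: False, v: False}
  {v: True, m: False}
  {m: True, v: False}


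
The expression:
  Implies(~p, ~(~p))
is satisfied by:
  {p: True}


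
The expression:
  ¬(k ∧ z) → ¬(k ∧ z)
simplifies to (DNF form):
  True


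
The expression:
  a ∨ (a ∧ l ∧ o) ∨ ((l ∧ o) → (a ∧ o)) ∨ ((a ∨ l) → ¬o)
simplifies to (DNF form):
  a ∨ ¬l ∨ ¬o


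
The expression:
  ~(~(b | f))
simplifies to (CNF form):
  b | f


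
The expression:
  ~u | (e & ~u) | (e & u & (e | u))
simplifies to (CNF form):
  e | ~u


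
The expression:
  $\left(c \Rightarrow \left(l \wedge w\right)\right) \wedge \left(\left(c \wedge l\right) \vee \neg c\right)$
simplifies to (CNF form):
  $\left(l \vee \neg c\right) \wedge \left(w \vee \neg c\right)$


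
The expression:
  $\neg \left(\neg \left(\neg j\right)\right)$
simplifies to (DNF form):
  $\neg j$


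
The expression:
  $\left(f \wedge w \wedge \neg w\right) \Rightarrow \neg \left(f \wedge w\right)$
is always true.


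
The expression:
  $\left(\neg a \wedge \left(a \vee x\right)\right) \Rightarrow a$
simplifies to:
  $a \vee \neg x$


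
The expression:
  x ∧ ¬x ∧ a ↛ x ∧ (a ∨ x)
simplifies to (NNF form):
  False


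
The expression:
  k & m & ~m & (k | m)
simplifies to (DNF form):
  False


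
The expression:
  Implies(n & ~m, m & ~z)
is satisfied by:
  {m: True, n: False}
  {n: False, m: False}
  {n: True, m: True}


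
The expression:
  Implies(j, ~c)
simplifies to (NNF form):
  ~c | ~j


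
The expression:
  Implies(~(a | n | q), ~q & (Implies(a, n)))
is always true.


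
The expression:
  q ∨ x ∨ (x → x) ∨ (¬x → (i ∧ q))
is always true.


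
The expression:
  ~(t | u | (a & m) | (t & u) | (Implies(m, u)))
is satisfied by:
  {m: True, u: False, t: False, a: False}


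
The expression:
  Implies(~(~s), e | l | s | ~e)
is always true.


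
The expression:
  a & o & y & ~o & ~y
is never true.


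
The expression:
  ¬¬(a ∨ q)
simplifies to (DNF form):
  a ∨ q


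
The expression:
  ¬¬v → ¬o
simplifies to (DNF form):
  ¬o ∨ ¬v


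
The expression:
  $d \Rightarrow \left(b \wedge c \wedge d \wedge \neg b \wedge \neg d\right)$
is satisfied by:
  {d: False}


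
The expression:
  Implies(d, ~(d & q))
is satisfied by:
  {q: False, d: False}
  {d: True, q: False}
  {q: True, d: False}


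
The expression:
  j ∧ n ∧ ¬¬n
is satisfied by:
  {j: True, n: True}


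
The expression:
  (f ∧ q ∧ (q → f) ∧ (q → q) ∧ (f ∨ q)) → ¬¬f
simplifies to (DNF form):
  True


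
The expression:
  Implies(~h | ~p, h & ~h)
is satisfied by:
  {h: True, p: True}


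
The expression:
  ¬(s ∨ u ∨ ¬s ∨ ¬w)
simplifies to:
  False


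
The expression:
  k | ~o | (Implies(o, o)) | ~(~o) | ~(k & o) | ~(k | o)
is always true.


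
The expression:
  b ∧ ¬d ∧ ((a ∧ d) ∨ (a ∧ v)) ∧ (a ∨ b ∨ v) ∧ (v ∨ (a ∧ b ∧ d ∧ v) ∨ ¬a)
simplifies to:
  a ∧ b ∧ v ∧ ¬d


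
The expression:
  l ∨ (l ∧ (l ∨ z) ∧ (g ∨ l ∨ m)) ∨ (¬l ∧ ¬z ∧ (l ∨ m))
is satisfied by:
  {l: True, m: True, z: False}
  {l: True, m: False, z: False}
  {z: True, l: True, m: True}
  {z: True, l: True, m: False}
  {m: True, z: False, l: False}


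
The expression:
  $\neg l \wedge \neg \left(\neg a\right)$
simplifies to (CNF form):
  $a \wedge \neg l$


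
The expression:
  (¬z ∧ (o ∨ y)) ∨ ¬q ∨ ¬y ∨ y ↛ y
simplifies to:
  ¬q ∨ ¬y ∨ ¬z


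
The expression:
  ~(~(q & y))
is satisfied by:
  {y: True, q: True}


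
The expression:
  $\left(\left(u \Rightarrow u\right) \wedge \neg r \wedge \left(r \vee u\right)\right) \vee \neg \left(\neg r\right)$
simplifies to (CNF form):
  $r \vee u$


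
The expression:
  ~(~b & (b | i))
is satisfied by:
  {b: True, i: False}
  {i: False, b: False}
  {i: True, b: True}


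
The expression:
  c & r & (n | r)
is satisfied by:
  {r: True, c: True}


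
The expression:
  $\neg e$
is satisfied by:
  {e: False}


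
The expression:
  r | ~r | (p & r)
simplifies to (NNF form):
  True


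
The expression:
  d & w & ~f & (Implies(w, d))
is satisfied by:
  {w: True, d: True, f: False}


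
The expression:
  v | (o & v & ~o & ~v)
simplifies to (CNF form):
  v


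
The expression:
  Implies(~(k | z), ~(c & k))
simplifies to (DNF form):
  True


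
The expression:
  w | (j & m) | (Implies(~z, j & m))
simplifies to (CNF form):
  (j | w | z) & (m | w | z)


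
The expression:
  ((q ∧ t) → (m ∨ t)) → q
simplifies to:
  q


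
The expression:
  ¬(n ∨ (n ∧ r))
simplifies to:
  ¬n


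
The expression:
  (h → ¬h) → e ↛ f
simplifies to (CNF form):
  (e ∨ h) ∧ (h ∨ ¬f)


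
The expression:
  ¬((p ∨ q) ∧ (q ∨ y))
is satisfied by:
  {q: False, p: False, y: False}
  {y: True, q: False, p: False}
  {p: True, q: False, y: False}


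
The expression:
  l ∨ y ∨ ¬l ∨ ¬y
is always true.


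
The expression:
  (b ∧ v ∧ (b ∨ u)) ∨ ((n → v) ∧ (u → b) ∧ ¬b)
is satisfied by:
  {v: True, n: False, u: False, b: False}
  {b: True, v: True, n: False, u: False}
  {b: True, u: True, v: True, n: False}
  {n: True, v: True, b: False, u: False}
  {b: True, n: True, v: True, u: False}
  {b: True, u: True, n: True, v: True}
  {b: False, v: False, n: False, u: False}


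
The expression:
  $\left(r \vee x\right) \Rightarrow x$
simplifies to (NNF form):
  $x \vee \neg r$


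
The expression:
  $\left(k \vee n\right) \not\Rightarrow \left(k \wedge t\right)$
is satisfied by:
  {n: True, t: False, k: False}
  {k: True, t: False, n: True}
  {k: True, t: False, n: False}
  {n: True, t: True, k: False}


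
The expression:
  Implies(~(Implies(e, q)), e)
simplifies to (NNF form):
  True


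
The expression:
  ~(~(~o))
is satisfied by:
  {o: False}


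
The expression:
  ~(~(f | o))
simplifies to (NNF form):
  f | o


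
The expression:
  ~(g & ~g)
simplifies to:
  True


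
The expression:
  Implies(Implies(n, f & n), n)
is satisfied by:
  {n: True}


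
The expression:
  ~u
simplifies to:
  ~u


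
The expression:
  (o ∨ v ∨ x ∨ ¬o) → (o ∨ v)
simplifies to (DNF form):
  o ∨ v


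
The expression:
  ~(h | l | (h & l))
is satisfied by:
  {h: False, l: False}


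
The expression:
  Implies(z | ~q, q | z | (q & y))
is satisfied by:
  {q: True, z: True}
  {q: True, z: False}
  {z: True, q: False}


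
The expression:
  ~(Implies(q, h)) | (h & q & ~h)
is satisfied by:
  {q: True, h: False}


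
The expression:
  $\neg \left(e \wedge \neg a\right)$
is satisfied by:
  {a: True, e: False}
  {e: False, a: False}
  {e: True, a: True}


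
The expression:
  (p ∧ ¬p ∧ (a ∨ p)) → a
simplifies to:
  True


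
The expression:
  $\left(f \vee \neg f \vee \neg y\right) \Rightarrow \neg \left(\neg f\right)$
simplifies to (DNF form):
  $f$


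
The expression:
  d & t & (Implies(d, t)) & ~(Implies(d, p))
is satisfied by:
  {t: True, d: True, p: False}


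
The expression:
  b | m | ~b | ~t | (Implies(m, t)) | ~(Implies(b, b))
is always true.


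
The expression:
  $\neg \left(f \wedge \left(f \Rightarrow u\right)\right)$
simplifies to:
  $\neg f \vee \neg u$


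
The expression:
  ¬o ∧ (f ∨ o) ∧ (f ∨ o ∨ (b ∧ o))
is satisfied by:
  {f: True, o: False}


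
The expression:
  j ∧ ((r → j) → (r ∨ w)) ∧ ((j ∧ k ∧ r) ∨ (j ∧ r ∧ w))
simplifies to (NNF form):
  j ∧ r ∧ (k ∨ w)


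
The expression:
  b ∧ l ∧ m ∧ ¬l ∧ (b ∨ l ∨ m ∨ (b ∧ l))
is never true.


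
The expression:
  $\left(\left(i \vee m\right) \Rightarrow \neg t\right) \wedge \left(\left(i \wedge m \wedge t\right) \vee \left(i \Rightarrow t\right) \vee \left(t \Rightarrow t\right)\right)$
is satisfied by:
  {i: False, t: False, m: False}
  {m: True, i: False, t: False}
  {i: True, m: False, t: False}
  {m: True, i: True, t: False}
  {t: True, m: False, i: False}


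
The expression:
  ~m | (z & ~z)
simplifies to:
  ~m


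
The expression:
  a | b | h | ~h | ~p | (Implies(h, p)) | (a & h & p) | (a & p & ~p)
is always true.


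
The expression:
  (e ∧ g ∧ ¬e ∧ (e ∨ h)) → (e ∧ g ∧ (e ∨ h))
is always true.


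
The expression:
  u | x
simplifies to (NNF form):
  u | x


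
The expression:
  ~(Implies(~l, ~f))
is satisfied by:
  {f: True, l: False}


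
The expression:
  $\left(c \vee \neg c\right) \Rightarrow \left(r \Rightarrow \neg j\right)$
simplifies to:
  $\neg j \vee \neg r$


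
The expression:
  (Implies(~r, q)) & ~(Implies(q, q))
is never true.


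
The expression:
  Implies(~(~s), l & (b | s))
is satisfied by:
  {l: True, s: False}
  {s: False, l: False}
  {s: True, l: True}


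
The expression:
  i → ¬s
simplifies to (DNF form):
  ¬i ∨ ¬s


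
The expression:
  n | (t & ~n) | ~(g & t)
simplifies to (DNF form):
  True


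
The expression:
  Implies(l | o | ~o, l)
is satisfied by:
  {l: True}


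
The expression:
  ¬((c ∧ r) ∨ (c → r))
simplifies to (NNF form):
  c ∧ ¬r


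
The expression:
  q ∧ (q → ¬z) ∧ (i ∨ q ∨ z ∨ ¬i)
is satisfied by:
  {q: True, z: False}


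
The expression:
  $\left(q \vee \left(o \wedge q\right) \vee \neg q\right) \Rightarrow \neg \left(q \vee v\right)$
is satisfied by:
  {q: False, v: False}


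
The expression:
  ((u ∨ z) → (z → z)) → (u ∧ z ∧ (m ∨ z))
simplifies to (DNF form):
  u ∧ z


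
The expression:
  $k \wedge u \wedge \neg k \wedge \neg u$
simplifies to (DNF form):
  $\text{False}$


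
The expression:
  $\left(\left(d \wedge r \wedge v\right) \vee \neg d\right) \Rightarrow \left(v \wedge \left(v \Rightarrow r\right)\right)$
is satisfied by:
  {r: True, d: True, v: True}
  {r: True, d: True, v: False}
  {d: True, v: True, r: False}
  {d: True, v: False, r: False}
  {r: True, v: True, d: False}


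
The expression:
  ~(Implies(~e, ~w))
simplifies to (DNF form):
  w & ~e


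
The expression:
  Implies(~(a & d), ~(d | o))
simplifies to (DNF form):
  (a & d) | (~d & ~o)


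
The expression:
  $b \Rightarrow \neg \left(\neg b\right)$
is always true.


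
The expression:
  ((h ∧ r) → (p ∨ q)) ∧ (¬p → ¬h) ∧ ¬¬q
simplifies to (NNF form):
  q ∧ (p ∨ ¬h)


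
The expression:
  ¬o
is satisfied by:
  {o: False}


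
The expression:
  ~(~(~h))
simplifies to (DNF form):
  ~h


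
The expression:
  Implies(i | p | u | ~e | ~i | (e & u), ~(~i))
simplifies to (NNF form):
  i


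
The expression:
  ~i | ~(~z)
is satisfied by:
  {z: True, i: False}
  {i: False, z: False}
  {i: True, z: True}


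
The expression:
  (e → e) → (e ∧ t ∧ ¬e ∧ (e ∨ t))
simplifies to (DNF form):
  False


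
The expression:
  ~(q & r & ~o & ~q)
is always true.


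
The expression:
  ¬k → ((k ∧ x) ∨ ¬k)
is always true.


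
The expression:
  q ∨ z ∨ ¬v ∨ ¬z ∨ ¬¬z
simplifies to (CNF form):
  True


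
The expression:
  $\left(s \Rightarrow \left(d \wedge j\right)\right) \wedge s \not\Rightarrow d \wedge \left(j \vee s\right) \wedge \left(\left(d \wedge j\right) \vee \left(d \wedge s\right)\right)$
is never true.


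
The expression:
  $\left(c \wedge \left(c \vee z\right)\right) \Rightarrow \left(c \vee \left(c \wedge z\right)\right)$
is always true.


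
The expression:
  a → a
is always true.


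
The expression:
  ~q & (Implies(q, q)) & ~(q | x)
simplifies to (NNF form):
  ~q & ~x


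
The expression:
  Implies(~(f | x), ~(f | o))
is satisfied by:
  {x: True, f: True, o: False}
  {x: True, f: False, o: False}
  {f: True, x: False, o: False}
  {x: False, f: False, o: False}
  {x: True, o: True, f: True}
  {x: True, o: True, f: False}
  {o: True, f: True, x: False}


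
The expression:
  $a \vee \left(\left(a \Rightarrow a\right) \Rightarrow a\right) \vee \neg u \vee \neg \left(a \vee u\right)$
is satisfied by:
  {a: True, u: False}
  {u: False, a: False}
  {u: True, a: True}


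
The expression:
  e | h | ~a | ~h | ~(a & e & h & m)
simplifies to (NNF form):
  True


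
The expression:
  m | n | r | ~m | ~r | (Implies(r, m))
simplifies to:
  True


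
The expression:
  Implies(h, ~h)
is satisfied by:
  {h: False}


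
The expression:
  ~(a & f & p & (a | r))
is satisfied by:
  {p: False, a: False, f: False}
  {f: True, p: False, a: False}
  {a: True, p: False, f: False}
  {f: True, a: True, p: False}
  {p: True, f: False, a: False}
  {f: True, p: True, a: False}
  {a: True, p: True, f: False}


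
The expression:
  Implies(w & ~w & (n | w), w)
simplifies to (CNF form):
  True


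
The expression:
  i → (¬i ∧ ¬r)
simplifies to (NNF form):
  ¬i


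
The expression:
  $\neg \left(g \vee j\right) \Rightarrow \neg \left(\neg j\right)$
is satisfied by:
  {g: True, j: True}
  {g: True, j: False}
  {j: True, g: False}


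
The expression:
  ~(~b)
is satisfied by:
  {b: True}


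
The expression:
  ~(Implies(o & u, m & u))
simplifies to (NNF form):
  o & u & ~m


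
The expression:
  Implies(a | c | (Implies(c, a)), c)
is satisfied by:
  {c: True}


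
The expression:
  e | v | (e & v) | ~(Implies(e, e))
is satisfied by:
  {v: True, e: True}
  {v: True, e: False}
  {e: True, v: False}


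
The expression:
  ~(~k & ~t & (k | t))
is always true.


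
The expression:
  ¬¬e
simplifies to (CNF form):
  e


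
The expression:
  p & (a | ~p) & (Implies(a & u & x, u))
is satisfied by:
  {a: True, p: True}


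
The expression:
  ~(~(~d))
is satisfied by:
  {d: False}


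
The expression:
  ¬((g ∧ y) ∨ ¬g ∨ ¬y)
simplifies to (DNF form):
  False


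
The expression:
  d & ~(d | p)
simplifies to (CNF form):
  False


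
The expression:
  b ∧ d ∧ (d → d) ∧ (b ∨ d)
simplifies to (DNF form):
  b ∧ d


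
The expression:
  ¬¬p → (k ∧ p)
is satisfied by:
  {k: True, p: False}
  {p: False, k: False}
  {p: True, k: True}


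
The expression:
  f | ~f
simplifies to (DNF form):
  True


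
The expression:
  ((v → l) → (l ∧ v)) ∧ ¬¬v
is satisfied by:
  {v: True}


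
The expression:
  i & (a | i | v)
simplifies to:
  i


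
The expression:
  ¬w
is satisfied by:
  {w: False}


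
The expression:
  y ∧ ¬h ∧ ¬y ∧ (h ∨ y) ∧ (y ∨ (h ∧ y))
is never true.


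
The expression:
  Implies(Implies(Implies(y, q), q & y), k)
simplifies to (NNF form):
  k | ~y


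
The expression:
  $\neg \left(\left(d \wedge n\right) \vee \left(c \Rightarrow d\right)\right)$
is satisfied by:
  {c: True, d: False}


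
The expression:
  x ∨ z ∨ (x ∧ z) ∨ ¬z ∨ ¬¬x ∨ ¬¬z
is always true.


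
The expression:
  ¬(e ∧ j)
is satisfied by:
  {e: False, j: False}
  {j: True, e: False}
  {e: True, j: False}


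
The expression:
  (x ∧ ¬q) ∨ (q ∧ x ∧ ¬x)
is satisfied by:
  {x: True, q: False}


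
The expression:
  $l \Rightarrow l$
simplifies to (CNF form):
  $\text{True}$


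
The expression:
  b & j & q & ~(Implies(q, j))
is never true.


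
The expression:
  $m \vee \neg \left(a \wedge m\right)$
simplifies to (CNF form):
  $\text{True}$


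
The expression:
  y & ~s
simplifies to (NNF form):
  y & ~s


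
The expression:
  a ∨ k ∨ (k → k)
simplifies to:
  True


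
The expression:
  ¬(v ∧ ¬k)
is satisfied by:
  {k: True, v: False}
  {v: False, k: False}
  {v: True, k: True}


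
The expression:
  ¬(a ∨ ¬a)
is never true.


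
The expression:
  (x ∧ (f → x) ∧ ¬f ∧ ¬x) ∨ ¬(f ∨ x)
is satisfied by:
  {x: False, f: False}


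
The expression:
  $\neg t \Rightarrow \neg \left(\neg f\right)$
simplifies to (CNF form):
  $f \vee t$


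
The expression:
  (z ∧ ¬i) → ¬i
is always true.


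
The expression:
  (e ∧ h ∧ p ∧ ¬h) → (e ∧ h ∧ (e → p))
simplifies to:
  True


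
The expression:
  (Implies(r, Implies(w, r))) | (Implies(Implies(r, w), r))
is always true.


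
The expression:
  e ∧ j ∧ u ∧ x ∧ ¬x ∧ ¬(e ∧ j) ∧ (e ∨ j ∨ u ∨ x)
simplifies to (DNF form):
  False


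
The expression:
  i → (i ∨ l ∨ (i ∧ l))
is always true.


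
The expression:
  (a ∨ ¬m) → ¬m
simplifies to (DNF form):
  ¬a ∨ ¬m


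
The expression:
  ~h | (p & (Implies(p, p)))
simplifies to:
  p | ~h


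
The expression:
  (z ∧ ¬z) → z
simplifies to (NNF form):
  True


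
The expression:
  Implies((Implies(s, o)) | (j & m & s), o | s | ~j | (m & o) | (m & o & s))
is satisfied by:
  {o: True, s: True, j: False}
  {o: True, s: False, j: False}
  {s: True, o: False, j: False}
  {o: False, s: False, j: False}
  {j: True, o: True, s: True}
  {j: True, o: True, s: False}
  {j: True, s: True, o: False}


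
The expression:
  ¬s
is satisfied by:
  {s: False}


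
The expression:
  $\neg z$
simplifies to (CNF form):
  $\neg z$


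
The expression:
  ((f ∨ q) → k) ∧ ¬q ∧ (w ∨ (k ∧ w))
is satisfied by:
  {k: True, w: True, q: False, f: False}
  {w: True, k: False, q: False, f: False}
  {f: True, k: True, w: True, q: False}


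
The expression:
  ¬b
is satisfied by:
  {b: False}


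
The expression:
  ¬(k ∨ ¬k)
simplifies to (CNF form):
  False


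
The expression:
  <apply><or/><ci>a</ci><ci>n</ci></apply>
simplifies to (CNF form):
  <apply><or/><ci>a</ci><ci>n</ci></apply>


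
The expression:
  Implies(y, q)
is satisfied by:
  {q: True, y: False}
  {y: False, q: False}
  {y: True, q: True}


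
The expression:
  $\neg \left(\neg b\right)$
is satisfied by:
  {b: True}


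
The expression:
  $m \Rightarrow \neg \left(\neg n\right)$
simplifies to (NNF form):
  $n \vee \neg m$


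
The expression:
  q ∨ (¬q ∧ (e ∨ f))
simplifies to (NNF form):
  e ∨ f ∨ q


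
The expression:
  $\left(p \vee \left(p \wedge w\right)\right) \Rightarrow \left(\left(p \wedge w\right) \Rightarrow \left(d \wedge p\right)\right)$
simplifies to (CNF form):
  $d \vee \neg p \vee \neg w$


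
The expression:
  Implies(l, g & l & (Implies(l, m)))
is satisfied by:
  {g: True, m: True, l: False}
  {g: True, m: False, l: False}
  {m: True, g: False, l: False}
  {g: False, m: False, l: False}
  {g: True, l: True, m: True}


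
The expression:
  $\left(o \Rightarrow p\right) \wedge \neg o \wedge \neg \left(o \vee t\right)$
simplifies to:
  $\neg o \wedge \neg t$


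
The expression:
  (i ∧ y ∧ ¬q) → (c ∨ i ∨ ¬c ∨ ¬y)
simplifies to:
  True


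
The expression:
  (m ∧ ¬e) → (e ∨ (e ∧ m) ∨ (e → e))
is always true.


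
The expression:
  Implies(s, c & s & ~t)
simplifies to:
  ~s | (c & ~t)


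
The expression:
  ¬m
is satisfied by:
  {m: False}


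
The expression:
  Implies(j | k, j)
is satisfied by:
  {j: True, k: False}
  {k: False, j: False}
  {k: True, j: True}


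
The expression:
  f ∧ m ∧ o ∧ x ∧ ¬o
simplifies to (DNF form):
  False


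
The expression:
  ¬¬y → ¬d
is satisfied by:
  {d: False, y: False}
  {y: True, d: False}
  {d: True, y: False}


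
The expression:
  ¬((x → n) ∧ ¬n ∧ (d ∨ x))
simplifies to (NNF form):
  n ∨ x ∨ ¬d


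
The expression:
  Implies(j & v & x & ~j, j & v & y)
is always true.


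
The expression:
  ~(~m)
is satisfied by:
  {m: True}


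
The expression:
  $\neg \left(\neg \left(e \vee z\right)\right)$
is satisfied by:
  {z: True, e: True}
  {z: True, e: False}
  {e: True, z: False}


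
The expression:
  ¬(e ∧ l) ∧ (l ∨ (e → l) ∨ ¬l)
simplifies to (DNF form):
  ¬e ∨ ¬l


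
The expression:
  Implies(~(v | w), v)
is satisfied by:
  {v: True, w: True}
  {v: True, w: False}
  {w: True, v: False}


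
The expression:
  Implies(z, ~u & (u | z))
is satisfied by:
  {u: False, z: False}
  {z: True, u: False}
  {u: True, z: False}


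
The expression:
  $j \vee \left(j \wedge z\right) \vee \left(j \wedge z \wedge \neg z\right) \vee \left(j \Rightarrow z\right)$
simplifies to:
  $\text{True}$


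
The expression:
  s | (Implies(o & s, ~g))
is always true.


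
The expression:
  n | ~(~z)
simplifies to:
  n | z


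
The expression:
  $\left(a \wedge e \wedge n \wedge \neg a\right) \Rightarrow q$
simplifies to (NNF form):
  $\text{True}$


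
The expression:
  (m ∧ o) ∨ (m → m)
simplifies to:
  True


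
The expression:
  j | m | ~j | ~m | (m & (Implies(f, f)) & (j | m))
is always true.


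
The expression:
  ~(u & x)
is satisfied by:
  {u: False, x: False}
  {x: True, u: False}
  {u: True, x: False}


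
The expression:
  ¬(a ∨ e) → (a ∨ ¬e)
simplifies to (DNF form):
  True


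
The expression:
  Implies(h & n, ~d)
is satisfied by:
  {h: False, d: False, n: False}
  {n: True, h: False, d: False}
  {d: True, h: False, n: False}
  {n: True, d: True, h: False}
  {h: True, n: False, d: False}
  {n: True, h: True, d: False}
  {d: True, h: True, n: False}


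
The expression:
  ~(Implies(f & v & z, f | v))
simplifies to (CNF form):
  False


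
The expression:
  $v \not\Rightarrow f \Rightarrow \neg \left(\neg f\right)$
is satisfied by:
  {f: True, v: False}
  {v: False, f: False}
  {v: True, f: True}


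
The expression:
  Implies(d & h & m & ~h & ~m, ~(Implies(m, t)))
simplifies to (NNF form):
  True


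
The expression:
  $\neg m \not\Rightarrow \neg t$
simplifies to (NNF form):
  $t \wedge \neg m$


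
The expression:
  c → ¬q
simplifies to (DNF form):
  ¬c ∨ ¬q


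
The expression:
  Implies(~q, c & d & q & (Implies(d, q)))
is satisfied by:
  {q: True}


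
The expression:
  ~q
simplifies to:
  ~q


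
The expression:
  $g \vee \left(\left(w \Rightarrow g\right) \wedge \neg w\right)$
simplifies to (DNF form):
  $g \vee \neg w$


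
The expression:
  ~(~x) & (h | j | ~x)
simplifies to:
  x & (h | j)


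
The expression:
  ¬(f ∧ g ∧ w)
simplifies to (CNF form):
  ¬f ∨ ¬g ∨ ¬w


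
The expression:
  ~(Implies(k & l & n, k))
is never true.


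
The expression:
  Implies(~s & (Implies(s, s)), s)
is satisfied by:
  {s: True}


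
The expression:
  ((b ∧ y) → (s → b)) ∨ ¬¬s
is always true.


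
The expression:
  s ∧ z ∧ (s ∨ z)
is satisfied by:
  {z: True, s: True}


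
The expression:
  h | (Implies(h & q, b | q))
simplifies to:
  True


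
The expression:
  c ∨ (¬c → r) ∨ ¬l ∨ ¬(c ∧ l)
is always true.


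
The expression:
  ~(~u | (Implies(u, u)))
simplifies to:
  False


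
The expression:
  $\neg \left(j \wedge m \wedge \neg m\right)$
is always true.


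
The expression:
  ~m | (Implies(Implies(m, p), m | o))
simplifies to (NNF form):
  True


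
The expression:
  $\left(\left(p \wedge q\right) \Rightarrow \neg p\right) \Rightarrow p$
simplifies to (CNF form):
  $p$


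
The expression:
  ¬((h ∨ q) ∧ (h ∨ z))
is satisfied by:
  {h: False, q: False, z: False}
  {z: True, h: False, q: False}
  {q: True, h: False, z: False}


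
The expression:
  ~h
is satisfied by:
  {h: False}


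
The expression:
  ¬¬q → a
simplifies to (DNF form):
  a ∨ ¬q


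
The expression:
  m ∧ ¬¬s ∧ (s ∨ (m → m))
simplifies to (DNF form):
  m ∧ s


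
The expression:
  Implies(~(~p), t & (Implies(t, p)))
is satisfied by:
  {t: True, p: False}
  {p: False, t: False}
  {p: True, t: True}


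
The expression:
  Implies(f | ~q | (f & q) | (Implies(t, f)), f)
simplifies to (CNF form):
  (f | q) & (f | t)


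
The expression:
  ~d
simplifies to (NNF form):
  ~d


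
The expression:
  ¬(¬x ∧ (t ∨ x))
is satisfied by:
  {x: True, t: False}
  {t: False, x: False}
  {t: True, x: True}


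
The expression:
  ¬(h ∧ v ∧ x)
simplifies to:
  ¬h ∨ ¬v ∨ ¬x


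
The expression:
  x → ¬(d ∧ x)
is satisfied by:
  {d: False, x: False}
  {x: True, d: False}
  {d: True, x: False}


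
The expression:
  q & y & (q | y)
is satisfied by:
  {y: True, q: True}


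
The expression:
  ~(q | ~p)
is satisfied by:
  {p: True, q: False}


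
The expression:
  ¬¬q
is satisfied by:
  {q: True}


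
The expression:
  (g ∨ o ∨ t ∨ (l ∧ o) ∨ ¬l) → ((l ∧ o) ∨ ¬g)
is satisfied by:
  {o: True, l: True, g: False}
  {o: True, l: False, g: False}
  {l: True, o: False, g: False}
  {o: False, l: False, g: False}
  {o: True, g: True, l: True}


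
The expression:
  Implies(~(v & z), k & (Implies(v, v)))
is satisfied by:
  {k: True, z: True, v: True}
  {k: True, z: True, v: False}
  {k: True, v: True, z: False}
  {k: True, v: False, z: False}
  {z: True, v: True, k: False}


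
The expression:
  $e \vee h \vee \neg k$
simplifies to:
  $e \vee h \vee \neg k$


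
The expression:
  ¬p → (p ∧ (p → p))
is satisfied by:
  {p: True}


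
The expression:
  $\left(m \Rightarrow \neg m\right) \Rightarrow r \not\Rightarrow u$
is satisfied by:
  {m: True, r: True, u: False}
  {m: True, r: False, u: False}
  {m: True, u: True, r: True}
  {m: True, u: True, r: False}
  {r: True, u: False, m: False}


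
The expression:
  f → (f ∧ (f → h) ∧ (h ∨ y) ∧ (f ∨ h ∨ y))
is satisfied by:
  {h: True, f: False}
  {f: False, h: False}
  {f: True, h: True}


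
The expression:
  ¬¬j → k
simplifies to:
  k ∨ ¬j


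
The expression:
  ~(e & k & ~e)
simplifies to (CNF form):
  True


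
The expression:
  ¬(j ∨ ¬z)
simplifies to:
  z ∧ ¬j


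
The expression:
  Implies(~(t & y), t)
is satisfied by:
  {t: True}


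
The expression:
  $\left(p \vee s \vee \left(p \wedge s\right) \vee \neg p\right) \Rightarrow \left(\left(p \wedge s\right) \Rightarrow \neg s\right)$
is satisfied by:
  {s: False, p: False}
  {p: True, s: False}
  {s: True, p: False}


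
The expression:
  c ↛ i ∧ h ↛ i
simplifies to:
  c ∧ h ∧ ¬i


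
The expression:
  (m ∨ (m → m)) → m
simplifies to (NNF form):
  m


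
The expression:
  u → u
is always true.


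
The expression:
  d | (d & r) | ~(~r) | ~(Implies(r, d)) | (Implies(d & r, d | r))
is always true.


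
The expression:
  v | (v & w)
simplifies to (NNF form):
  v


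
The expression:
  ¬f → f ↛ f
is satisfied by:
  {f: True}


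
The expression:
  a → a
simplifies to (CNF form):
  True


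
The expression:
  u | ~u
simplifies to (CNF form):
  True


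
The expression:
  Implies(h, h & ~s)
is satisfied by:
  {s: False, h: False}
  {h: True, s: False}
  {s: True, h: False}


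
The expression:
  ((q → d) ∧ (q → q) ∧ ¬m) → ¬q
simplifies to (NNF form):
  m ∨ ¬d ∨ ¬q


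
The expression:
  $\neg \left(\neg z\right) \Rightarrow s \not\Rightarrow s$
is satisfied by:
  {z: False}


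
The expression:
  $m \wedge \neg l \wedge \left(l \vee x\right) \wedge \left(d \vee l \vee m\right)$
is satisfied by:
  {m: True, x: True, l: False}


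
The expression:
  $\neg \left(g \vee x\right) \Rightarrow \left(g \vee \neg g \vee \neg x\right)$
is always true.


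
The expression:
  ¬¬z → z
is always true.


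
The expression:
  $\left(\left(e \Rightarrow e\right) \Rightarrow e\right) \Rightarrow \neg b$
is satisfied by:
  {e: False, b: False}
  {b: True, e: False}
  {e: True, b: False}


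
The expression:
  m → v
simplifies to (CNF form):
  v ∨ ¬m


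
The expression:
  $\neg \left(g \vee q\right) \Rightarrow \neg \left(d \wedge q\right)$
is always true.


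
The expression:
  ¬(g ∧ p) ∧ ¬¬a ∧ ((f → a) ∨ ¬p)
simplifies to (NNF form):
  a ∧ (¬g ∨ ¬p)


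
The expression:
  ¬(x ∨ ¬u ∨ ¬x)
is never true.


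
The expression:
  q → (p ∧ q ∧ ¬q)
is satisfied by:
  {q: False}


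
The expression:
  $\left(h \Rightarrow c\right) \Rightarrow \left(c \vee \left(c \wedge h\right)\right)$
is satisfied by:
  {c: True, h: True}
  {c: True, h: False}
  {h: True, c: False}


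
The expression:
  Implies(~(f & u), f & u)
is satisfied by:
  {u: True, f: True}


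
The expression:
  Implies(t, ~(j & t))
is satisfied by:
  {t: False, j: False}
  {j: True, t: False}
  {t: True, j: False}


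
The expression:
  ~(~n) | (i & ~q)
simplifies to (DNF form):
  n | (i & ~q)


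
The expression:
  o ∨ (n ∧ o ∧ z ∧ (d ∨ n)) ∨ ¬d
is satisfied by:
  {o: True, d: False}
  {d: False, o: False}
  {d: True, o: True}


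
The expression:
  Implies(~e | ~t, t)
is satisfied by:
  {t: True}


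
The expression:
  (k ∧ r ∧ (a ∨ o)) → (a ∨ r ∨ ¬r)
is always true.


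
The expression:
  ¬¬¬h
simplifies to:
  ¬h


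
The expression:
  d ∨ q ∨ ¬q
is always true.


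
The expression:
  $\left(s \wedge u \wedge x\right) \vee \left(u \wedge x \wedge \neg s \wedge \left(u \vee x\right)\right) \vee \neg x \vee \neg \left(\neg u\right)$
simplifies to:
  $u \vee \neg x$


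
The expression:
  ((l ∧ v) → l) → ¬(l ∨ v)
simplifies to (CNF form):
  ¬l ∧ ¬v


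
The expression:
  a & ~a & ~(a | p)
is never true.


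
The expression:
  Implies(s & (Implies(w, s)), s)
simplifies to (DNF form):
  True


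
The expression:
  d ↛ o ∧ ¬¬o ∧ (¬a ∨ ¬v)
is never true.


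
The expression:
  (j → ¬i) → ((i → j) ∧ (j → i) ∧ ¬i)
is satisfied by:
  {j: False, i: False}
  {i: True, j: True}


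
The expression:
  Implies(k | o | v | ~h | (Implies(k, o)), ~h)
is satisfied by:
  {h: False}


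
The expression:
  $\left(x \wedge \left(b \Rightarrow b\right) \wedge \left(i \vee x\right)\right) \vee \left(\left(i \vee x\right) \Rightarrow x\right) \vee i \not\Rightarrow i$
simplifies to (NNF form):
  $x \vee \neg i$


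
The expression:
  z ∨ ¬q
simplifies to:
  z ∨ ¬q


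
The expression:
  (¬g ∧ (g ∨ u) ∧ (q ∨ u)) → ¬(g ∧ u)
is always true.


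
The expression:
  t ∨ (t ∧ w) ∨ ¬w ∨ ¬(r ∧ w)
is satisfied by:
  {t: True, w: False, r: False}
  {w: False, r: False, t: False}
  {r: True, t: True, w: False}
  {r: True, w: False, t: False}
  {t: True, w: True, r: False}
  {w: True, t: False, r: False}
  {r: True, w: True, t: True}


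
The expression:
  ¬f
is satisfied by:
  {f: False}


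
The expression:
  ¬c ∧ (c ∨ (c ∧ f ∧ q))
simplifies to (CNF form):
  False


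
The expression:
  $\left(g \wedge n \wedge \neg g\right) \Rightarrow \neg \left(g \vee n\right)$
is always true.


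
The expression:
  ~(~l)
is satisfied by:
  {l: True}


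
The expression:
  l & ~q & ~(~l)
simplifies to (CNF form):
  l & ~q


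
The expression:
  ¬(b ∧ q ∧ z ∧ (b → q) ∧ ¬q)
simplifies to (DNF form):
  True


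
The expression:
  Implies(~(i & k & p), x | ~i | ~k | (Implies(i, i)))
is always true.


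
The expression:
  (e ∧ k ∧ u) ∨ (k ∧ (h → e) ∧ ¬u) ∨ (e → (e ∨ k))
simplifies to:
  True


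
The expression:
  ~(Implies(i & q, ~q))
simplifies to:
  i & q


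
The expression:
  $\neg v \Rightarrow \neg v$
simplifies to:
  $\text{True}$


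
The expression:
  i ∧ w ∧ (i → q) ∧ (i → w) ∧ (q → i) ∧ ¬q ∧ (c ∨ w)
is never true.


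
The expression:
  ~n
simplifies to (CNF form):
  ~n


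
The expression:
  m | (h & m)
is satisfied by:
  {m: True}


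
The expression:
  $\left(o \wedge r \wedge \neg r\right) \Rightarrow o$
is always true.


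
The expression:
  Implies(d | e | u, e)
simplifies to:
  e | (~d & ~u)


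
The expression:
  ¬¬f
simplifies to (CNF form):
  f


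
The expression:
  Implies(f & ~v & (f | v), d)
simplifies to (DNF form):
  d | v | ~f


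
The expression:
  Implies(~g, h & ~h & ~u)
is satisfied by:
  {g: True}


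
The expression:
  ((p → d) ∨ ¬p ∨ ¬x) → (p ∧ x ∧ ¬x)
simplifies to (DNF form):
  p ∧ x ∧ ¬d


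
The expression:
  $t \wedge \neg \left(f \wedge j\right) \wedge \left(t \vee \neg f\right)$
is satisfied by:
  {t: True, j: False, f: False}
  {t: True, f: True, j: False}
  {t: True, j: True, f: False}


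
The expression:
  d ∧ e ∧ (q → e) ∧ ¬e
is never true.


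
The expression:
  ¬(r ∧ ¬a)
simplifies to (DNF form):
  a ∨ ¬r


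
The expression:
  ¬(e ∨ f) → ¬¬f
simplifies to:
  e ∨ f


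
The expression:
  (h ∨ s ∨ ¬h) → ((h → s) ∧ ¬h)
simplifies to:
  ¬h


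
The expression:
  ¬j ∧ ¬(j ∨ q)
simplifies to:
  ¬j ∧ ¬q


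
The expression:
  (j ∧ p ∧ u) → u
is always true.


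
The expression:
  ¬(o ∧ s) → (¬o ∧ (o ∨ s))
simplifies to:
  s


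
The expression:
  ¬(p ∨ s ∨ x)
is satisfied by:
  {x: False, p: False, s: False}


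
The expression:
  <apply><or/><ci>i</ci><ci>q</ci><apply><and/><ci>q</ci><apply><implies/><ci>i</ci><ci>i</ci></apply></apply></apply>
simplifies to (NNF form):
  <apply><or/><ci>i</ci><ci>q</ci></apply>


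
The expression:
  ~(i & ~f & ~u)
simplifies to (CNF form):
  f | u | ~i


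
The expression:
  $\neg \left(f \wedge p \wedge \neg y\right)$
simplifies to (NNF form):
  $y \vee \neg f \vee \neg p$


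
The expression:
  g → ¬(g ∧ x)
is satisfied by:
  {g: False, x: False}
  {x: True, g: False}
  {g: True, x: False}


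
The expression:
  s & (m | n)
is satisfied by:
  {n: True, m: True, s: True}
  {n: True, s: True, m: False}
  {m: True, s: True, n: False}


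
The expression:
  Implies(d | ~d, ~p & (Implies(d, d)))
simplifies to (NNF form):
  ~p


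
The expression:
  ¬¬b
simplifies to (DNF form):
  b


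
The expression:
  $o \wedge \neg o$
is never true.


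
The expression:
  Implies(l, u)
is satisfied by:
  {u: True, l: False}
  {l: False, u: False}
  {l: True, u: True}


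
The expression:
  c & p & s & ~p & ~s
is never true.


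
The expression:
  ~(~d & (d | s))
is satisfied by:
  {d: True, s: False}
  {s: False, d: False}
  {s: True, d: True}


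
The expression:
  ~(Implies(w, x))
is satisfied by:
  {w: True, x: False}


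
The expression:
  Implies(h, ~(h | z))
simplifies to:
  ~h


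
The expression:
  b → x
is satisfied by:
  {x: True, b: False}
  {b: False, x: False}
  {b: True, x: True}


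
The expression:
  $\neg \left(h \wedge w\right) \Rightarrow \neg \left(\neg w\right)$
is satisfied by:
  {w: True}


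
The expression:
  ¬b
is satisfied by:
  {b: False}


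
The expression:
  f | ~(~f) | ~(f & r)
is always true.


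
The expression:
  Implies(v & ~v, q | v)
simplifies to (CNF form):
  True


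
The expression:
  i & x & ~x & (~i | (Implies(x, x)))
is never true.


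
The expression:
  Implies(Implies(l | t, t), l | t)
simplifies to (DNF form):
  l | t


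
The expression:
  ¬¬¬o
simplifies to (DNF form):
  ¬o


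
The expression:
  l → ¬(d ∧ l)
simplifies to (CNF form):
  ¬d ∨ ¬l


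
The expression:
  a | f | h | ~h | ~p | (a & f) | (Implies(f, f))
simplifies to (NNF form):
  True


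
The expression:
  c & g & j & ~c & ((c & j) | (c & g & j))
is never true.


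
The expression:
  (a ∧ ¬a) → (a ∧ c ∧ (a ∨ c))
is always true.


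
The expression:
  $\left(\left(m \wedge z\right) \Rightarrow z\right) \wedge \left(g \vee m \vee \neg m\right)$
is always true.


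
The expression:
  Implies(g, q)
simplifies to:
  q | ~g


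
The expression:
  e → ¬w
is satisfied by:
  {w: False, e: False}
  {e: True, w: False}
  {w: True, e: False}


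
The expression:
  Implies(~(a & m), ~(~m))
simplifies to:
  m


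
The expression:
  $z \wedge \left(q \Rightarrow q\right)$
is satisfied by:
  {z: True}


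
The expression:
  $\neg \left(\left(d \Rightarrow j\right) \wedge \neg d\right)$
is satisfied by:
  {d: True}


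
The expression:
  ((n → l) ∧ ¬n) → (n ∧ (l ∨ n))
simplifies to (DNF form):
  n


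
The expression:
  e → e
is always true.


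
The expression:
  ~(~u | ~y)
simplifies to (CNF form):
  u & y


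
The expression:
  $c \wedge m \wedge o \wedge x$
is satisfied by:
  {c: True, m: True, x: True, o: True}


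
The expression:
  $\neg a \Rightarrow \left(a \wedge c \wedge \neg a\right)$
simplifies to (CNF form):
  $a$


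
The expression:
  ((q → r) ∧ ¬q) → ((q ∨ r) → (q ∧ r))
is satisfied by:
  {q: True, r: False}
  {r: False, q: False}
  {r: True, q: True}


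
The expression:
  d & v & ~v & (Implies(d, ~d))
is never true.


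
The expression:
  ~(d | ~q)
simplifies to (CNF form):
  q & ~d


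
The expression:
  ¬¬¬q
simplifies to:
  ¬q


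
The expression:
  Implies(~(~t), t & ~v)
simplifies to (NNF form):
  ~t | ~v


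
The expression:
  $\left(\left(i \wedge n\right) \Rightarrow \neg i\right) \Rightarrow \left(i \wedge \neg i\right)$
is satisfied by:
  {i: True, n: True}


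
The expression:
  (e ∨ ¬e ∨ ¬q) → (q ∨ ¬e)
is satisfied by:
  {q: True, e: False}
  {e: False, q: False}
  {e: True, q: True}


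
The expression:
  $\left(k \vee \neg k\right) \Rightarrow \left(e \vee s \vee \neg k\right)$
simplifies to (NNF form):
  $e \vee s \vee \neg k$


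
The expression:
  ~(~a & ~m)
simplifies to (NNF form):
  a | m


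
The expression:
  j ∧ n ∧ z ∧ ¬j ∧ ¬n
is never true.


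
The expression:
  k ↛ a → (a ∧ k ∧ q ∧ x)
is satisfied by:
  {a: True, k: False}
  {k: False, a: False}
  {k: True, a: True}


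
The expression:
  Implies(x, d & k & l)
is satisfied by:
  {l: True, k: True, d: True, x: False}
  {l: True, k: True, d: False, x: False}
  {l: True, d: True, k: False, x: False}
  {l: True, d: False, k: False, x: False}
  {k: True, d: True, l: False, x: False}
  {k: True, d: False, l: False, x: False}
  {d: True, l: False, k: False, x: False}
  {d: False, l: False, k: False, x: False}
  {x: True, l: True, k: True, d: True}
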